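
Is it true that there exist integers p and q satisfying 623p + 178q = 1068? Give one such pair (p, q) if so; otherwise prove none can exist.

Since gcd(623, 178) = 89 and 1068 = 89·12, Bézout's identity guarantees a solution.
Dividing through by 89 reduces the equation to 7p + 2q = 12.
Euclidean algorithm: 7 = 3·2 + 1, 2 = 2·1 + 0.
Back-substituting, 1 = 7 − 3·2; that is, 7·1 + 2·(-3) = 1.
Times 12: 7·12 + 2·(-36) = 12, so (12, -36) solves it.
Subtracting 6·2 from p and adding 6·7 to q gives the tidier solution (0, 6).
Indeed 623·0 + 178·6 = 0 + 1068 = 1068.

p = 0, q = 6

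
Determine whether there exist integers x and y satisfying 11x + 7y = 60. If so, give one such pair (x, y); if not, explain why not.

Since gcd(11, 7) = 1, every integer is an integer combination of 11 and 7.
Run the Euclidean algorithm on 11 and 7: 11 = 1·7 + 4, 7 = 1·4 + 3, 4 = 1·3 + 1, 3 = 3·1 + 0.
Unwinding: 1 = 4 − 1·3 = 4 − (7 − 1·4) = −7 + 2·4 = −7 + 2·(11 − 1·7) = 2·11 − 3·7, i.e. 11·2 + 7·(-3) = 1.
Multiplying through by 60: x = 2·60 = 120, y = (-3)·60 = -180 is a solution.
The general solution is x = 120 + 7k, y = -180 − 11k; taking k = -17 gives the smaller pair x = 1, y = 7.
Indeed 11·1 + 7·7 = 11 + 49 = 60.

x = 1, y = 7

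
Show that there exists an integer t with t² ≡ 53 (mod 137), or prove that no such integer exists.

137 is prime, so by Euler's criterion 53 is a square mod 137 iff 53^((137−1)/2) = 53^68 ≡ 1 (mod 137).
Squaring successively (mod 137): 53^2 = 2809 ≡ 69; 53^4 ≡ 69² = 4761 ≡ 103; 53^8 ≡ 103² = 10609 ≡ 60; 53^16 ≡ 60² = 3600 ≡ 38; 53^32 ≡ 38² = 1444 ≡ 74; 53^64 ≡ 74² = 5476 ≡ 133.
Since 68 = 64 + 4, 53^68 ≡ 133 · 103; multiplying out mod 137: 133·103 = 13699 ≡ 136. Thus 53^68 ≡ 136 ≡ −1 (mod 137).
The value −1 means 53 is a non-residue modulo 137, so t² ≡ 53 (mod 137) is impossible.

There is no such integer.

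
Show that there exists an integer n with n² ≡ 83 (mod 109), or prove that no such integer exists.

n = 65

Take n = 65. Then 65² = 4225 = 38·109 + 83, so 65² ≡ 83 (mod 109).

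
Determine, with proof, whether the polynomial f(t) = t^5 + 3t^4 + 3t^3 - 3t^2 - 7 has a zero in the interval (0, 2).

f(0) = -7 and f(2) = 85, which have opposite signs.
Since f is a polynomial it is continuous on [0, 2].
By the Intermediate Value Theorem, f takes the value 0 somewhere in the open interval.

Yes, f has a root in the interval.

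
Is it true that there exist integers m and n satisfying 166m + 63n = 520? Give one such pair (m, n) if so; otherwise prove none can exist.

Since gcd(166, 63) = 1, every integer is an integer combination of 166 and 63.
Euclidean algorithm: 166 = 2·63 + 40, 63 = 1·40 + 23, 40 = 1·23 + 17, 23 = 1·17 + 6, 17 = 2·6 + 5, 6 = 1·5 + 1, 5 = 5·1 + 0.
Working back up the chain: 1 = 6 − 1·5 = 6 − (17 − 2·6) = −17 + 3·6 = −17 + 3·(23 − 1·17) = 3·23 − 4·17 = 3·23 − 4·(40 − 1·23) = −4·40 + 7·23 = −4·40 + 7·(63 − 1·40) = 7·63 − 11·40 = 7·63 − 11·(166 − 2·63) = −11·166 + 29·63. So 166·(-11) + 63·29 = 1.
Times 520: 166·(-5720) + 63·15080 = 520, so (-5720, 15080) solves it.
Adding 91·63 to m and subtracting 91·166 from n gives the tidier solution (13, -26).
Indeed 166·13 + 63·(-26) = 2158 − 1638 = 520.

m = 13, n = -26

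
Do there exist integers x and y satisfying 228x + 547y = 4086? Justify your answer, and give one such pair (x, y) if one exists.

Since gcd(228, 547) = 1, every integer is an integer combination of 228 and 547.
Run the Euclidean algorithm on 547 and 228: 547 = 2·228 + 91, 228 = 2·91 + 46, 91 = 1·46 + 45, 46 = 1·45 + 1, 45 = 45·1 + 0.
Working back up the chain: 1 = 46 − 1·45 = 46 − (91 − 1·46) = −91 + 2·46 = −91 + 2·(228 − 2·91) = 2·228 − 5·91 = 2·228 − 5·(547 − 2·228) = −5·547 + 12·228. So 228·12 + 547·(-5) = 1.
Times 4086: 228·49032 + 547·(-20430) = 4086, so (49032, -20430) solves it.
Shifting by a multiple of (547, −228) keeps it a solution: x = 49032 − 89·547 = 349, y = -20430 + 89·228 = -138.
Indeed 228·349 + 547·(-138) = 79572 − 75486 = 4086.

x = 349, y = -138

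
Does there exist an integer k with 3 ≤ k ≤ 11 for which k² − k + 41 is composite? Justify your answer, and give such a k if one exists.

There is no such integer k in that range.

The values for k = 3, 4, …, 11 are 47, 53, 61, 71, 83, 97, 113, 131, 151, and each of these is prime.
So no value in the range makes the expression composite.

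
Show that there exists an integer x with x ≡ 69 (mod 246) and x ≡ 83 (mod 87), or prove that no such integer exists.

Reduce both congruences modulo 3, which divides 246 and 87: they say x ≡ 69 (mod 3) and x ≡ 83 (mod 3).
These are incompatible: 69 − 83 = -14 is not divisible by 3.
Therefore no such x exists.

No such integer exists.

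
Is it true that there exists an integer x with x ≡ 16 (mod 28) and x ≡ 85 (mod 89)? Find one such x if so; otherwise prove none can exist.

Since 28 and 89 share no common factor, CRT says the pair of congruences has a solution (unique mod 2492).
Any solution of the first congruence is x = 16 + 28t; substituting into the second, 28t ≡ 85 − 16 ≡ 69 (mod 89).
Note 28·35 = 980 ≡ 1 (mod 89) (as 980 − 1 = 11·89), so 28⁻¹ ≡ 35.
Therefore t ≡ 35·69 = 2415 ≡ 12 (mod 89).
With t = 12: x = 16 + 28·12 = 352.
Indeed 352 ≡ 16 (mod 28) and 352 ≡ 85 (mod 89).

x = 352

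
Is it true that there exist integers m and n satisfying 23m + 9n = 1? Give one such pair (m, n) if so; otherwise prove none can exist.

Since gcd(23, 9) = 1, every integer is an integer combination of 23 and 9.
Euclidean algorithm: 23 = 2·9 + 5, 9 = 1·5 + 4, 5 = 1·4 + 1, 4 = 4·1 + 0.
Back-substituting, 1 = 5 − 1·4 = 5 − (9 − 1·5) = −9 + 2·5 = −9 + 2·(23 − 2·9) = 2·23 − 5·9; that is, 23·2 + 9·(-5) = 1.
So (m, n) = (2, -5) is a solution.
Indeed 23·2 + 9·(-5) = 46 − 45 = 1.

m = 2, n = -5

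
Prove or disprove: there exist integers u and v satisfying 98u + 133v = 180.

No such integers exist.

gcd(98, 133) = 7, so every integer of the form 98u + 133v is a multiple of 7.
But 180 = 7·25 + 5, so 7 ∤ 180.
So the equation is unsolvable over ℤ.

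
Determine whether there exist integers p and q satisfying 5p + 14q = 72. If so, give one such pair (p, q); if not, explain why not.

p = 6, q = 3

Since gcd(5, 14) = 1, every integer is an integer combination of 5 and 14.
Run the Euclidean algorithm on 14 and 5: 14 = 2·5 + 4, 5 = 1·4 + 1, 4 = 4·1 + 0.
Working back up the chain: 1 = 5 − 1·4 = 5 − (14 − 2·5) = −14 + 3·5. So 5·3 + 14·(-1) = 1.
Times 72: 5·216 + 14·(-72) = 72, so (216, -72) solves it.
The general solution is p = 216 + 14k, q = -72 − 5k; taking k = -15 gives the smaller pair p = 6, q = 3.
Check: 5·6 + 14·3 = 30 + 42 = 72. ✓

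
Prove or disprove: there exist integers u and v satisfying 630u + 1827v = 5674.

Any value of 630u + 1827v is a multiple of gcd(630, 1827) = 63.
However 5674 leaves remainder 4 on division by 63.
Therefore 630u + 1827v = 5674 has no solution in integers.

There are no such integers.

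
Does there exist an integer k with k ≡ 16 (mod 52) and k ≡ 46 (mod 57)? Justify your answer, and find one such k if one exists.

k = 2668

gcd(52, 57) = 1, so the Chinese Remainder Theorem guarantees exactly one residue class mod 2964 satisfying both.
Write k = 16 + 52t and require 16 + 52t ≡ 46 (mod 57), i.e. 52t ≡ 30 (mod 57).
Since 52·34 = 1768 = 31·57 + 1, the inverse of 52 mod 57 is 34.
Multiplying by 34: t ≡ 34·30 = 1020 ≡ 51 (mod 57).
Taking t = 51 gives k = 16 + 52·51 = 2668.
Verify: 2668 = 51·52 + 16 and 2668 = 46·57 + 46. ✓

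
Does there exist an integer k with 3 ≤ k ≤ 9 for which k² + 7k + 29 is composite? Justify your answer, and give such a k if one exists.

The values for k = 3, 4, …, 9 are 59, 73, 89, 107, 127, 149, 173, and each of these is prime.
So no value in the range makes the expression composite.

No, no such integer k in that range exists.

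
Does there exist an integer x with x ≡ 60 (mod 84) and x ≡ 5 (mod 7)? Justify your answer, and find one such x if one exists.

No such integer exists.

Reduce both congruences modulo 7, which divides 84 and 7: they say x ≡ 60 (mod 7) and x ≡ 5 (mod 7).
These are incompatible: 60 − 5 = 55 is not divisible by 7.
So no integer satisfies both congruences.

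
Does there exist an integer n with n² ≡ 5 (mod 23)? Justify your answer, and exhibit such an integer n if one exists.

No such integer exists.

23 is prime, so by Euler's criterion 5 is a square mod 23 iff 5^((23−1)/2) = 5^11 ≡ 1 (mod 23).
Squaring successively (mod 23): 5^2 = 25 ≡ 2; 5^4 ≡ 2² = 4 ≡ 4; 5^8 ≡ 4² = 16 ≡ 16.
Since 11 = 8 + 2 + 1, 5^11 ≡ 16 · 2 · 5; multiplying out mod 23: 16·2 = 32 ≡ 9, then 9·5 = 45 ≡ 22. Thus 5^11 ≡ 22 ≡ −1 (mod 23).
The value −1 means 5 is a non-residue modulo 23, so n² ≡ 5 (mod 23) is impossible.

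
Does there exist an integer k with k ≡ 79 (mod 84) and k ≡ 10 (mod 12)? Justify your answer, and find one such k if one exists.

Both moduli are multiples of 12 = gcd(84, 12), so any solution would satisfy k ≡ 79 and k ≡ 10 modulo 12 simultaneously.
But 79 mod 12 = 7 while 10 mod 12 = 10, a contradiction.
Hence the system has no solution.

No, no such integer exists.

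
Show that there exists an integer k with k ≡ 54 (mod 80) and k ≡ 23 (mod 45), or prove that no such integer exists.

gcd(80, 45) = 5. If k ≡ 54 (mod 80) and k ≡ 23 (mod 45), then k ≡ 54 (mod 5) and k ≡ 23 (mod 5).
These are incompatible: 54 − 23 = 31 is not divisible by 5.
So no integer satisfies both congruences.

No, no such integer exists.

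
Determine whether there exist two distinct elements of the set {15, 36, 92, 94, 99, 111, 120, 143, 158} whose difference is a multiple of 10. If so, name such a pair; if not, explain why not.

There is no such pair.

Residues mod 10: 15↦5, 36↦6, 92↦2, 94↦4, 99↦9, 111↦1, 120↦0, 143↦3, 158↦8.
No residue repeats among the 9 elements, so no pair has difference ≡ 0 (mod 10).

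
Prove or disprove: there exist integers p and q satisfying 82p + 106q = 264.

gcd(82, 106) = 2, and 2 divides 264, so integer solutions exist.
Dividing through by 2 reduces the equation to 41p + 53q = 132.
Run the Euclidean algorithm on 53 and 41: 53 = 1·41 + 12, 41 = 3·12 + 5, 12 = 2·5 + 2, 5 = 2·2 + 1, 2 = 2·1 + 0.
Working back up the chain: 1 = 5 − 2·2 = 5 − 2·(12 − 2·5) = −2·12 + 5·5 = −2·12 + 5·(41 − 3·12) = 5·41 − 17·12 = 5·41 − 17·(53 − 1·41) = −17·53 + 22·41. So 41·22 + 53·(-17) = 1.
Multiplying through by 132: p = 22·132 = 2904, q = (-17)·132 = -2244 is a solution.
Shifting by a multiple of (53, −41) keeps it a solution: p = 2904 − 54·53 = 42, q = -2244 + 54·41 = -30.
Indeed 82·42 + 106·(-30) = 3444 − 3180 = 264.

p = 42, q = -30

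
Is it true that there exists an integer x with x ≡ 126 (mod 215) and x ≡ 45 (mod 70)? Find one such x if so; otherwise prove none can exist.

Reduce both congruences modulo 5, which divides 215 and 70: they say x ≡ 126 (mod 5) and x ≡ 45 (mod 5).
These are incompatible: 126 − 45 = 81 is not divisible by 5.
Therefore no such x exists.

No such integer exists.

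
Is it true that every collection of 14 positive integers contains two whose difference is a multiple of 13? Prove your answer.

There are exactly 13 possible remainders on division by 13.
Since 14 > 13, two of the 14 integers must share a residue class by the pigeonhole principle; call them a and b.
Their difference a − b is then a multiple of 13.

Yes.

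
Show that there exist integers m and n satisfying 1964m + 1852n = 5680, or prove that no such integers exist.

Every value of 1964m + 1852n is a multiple of gcd(1964, 1852) = 4; since 4 ∣ 5680, solutions exist.
Dividing through by 4 reduces the equation to 491m + 463n = 1420.
Euclidean algorithm: 491 = 1·463 + 28, 463 = 16·28 + 15, 28 = 1·15 + 13, 15 = 1·13 + 2, 13 = 6·2 + 1, 2 = 2·1 + 0.
Unwinding: 1 = 13 − 6·2 = 13 − 6·(15 − 1·13) = −6·15 + 7·13 = −6·15 + 7·(28 − 1·15) = 7·28 − 13·15 = 7·28 − 13·(463 − 16·28) = −13·463 + 215·28 = −13·463 + 215·(491 − 1·463) = 215·491 − 228·463, i.e. 491·215 + 463·(-228) = 1.
Scaling by 1420 gives the particular solution (m, n) = (305300, -323760).
The general solution is m = 305300 + 463k, n = -323760 − 491k; taking k = -659 gives the smaller pair m = 183, n = -191.
Indeed 1964·183 + 1852·(-191) = 359412 − 353732 = 5680.

m = 183, n = -191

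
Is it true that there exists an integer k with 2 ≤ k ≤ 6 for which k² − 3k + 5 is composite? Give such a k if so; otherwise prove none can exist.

k = 5

At k = 5: 5² − 3·5 + 5 = 15 = 3·5, which is composite.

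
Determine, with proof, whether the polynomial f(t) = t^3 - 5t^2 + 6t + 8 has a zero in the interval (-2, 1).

f(-2) = -32 and f(1) = 10, which have opposite signs.
As a polynomial, f is continuous on every closed interval.
By the Intermediate Value Theorem, f takes the value 0 somewhere in the open interval.

Yes, f has a root in the interval.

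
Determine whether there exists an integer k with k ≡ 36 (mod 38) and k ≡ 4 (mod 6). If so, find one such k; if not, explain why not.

The moduli are not coprime: gcd(38, 6) = 2. Compatibility requires 2 ∣ (4 − 36) = -32, which holds, so solutions exist.
Step through k = 36, 36 + 38, 36 + 2·38, …: the values 36, 74, 112 reduce mod 6 to 0, 2, 4. The value 112 hits 4.
Check: 112 mod 38 = 36, 112 mod 6 = 4. ✓

k = 112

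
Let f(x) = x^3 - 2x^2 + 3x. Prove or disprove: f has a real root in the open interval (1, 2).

f(1) = 2 and f(2) = 6, both positive.
The derivative f'(x) = 3x^2 - 4x + 3 is a quadratic with discriminant (-4)² − 4·3·3 = -20 < 0; it never vanishes, so it is always positive (sign of the leading coefficient).
So f is strictly increasing; between 1 and 2 its values lie between f(1) = 2 and f(2) = 6, all positive. Therefore f has no root in (1, 2).

f has no root in that interval.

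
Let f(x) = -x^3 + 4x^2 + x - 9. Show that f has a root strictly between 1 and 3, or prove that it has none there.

f(1) = -5 and f(3) = 3, which have opposite signs.
As a polynomial, f is continuous on every closed interval.
By the Intermediate Value Theorem f must vanish at some point of (1, 3).

Yes, f has a root in the interval.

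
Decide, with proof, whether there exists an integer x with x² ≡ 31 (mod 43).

Take x = 17. Then 17² = 289 = 6·43 + 31, so 17² ≡ 31 (mod 43).

x = 17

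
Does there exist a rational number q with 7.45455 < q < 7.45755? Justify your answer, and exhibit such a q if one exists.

Scale by 35: the interval becomes (260.90925, 261.01425), which contains the integer 261.
Hence 261/35 is a rational number with 7.45455 < 261/35 < 7.45755.

q = 261/35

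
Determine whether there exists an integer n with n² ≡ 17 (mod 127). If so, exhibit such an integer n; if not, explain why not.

Take n = 115. Then 115² = 13225 = 104·127 + 17, so 115² ≡ 17 (mod 127).

n = 115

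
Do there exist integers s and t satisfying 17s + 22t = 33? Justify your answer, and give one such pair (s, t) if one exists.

s = 11, t = -7

Since gcd(17, 22) = 1, every integer is an integer combination of 17 and 22.
Run the Euclidean algorithm on 22 and 17: 22 = 1·17 + 5, 17 = 3·5 + 2, 5 = 2·2 + 1, 2 = 2·1 + 0.
Unwinding: 1 = 5 − 2·2 = 5 − 2·(17 − 3·5) = −2·17 + 7·5 = −2·17 + 7·(22 − 1·17) = 7·22 − 9·17, i.e. 17·(-9) + 22·7 = 1.
Times 33: 17·(-297) + 22·231 = 33, so (-297, 231) solves it.
The general solution is s = -297 + 22k, t = 231 − 17k; taking k = 14 gives the smaller pair s = 11, t = -7.
Check: 17·11 + 22·(-7) = 187 − 154 = 33. ✓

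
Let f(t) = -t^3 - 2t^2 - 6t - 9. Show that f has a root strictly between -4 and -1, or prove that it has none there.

f(-4) = 47 and f(-1) = -4, which have opposite signs.
f is continuous everywhere (it is a polynomial), in particular on [-4, -1].
By the Intermediate Value Theorem f must vanish at some point of (-4, -1).

Such a root exists.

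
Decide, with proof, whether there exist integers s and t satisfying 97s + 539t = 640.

s = 340, t = -60

97 and 539 are coprime, so 97s + 539t ranges over all of ℤ.
Dividing repeatedly: 539 = 5·97 + 54, 97 = 1·54 + 43, 54 = 1·43 + 11, 43 = 3·11 + 10, 11 = 1·10 + 1, 10 = 10·1 + 0.
Unwinding: 1 = 11 − 1·10 = 11 − (43 − 3·11) = −43 + 4·11 = −43 + 4·(54 − 1·43) = 4·54 − 5·43 = 4·54 − 5·(97 − 1·54) = −5·97 + 9·54 = −5·97 + 9·(539 − 5·97) = 9·539 − 50·97, i.e. 97·(-50) + 539·9 = 1.
Multiplying through by 640: s = (-50)·640 = -32000, t = 9·640 = 5760 is a solution.
Adding 60·539 to s and subtracting 60·97 from t gives the tidier solution (340, -60).
Indeed 97·340 + 539·(-60) = 32980 − 32340 = 640.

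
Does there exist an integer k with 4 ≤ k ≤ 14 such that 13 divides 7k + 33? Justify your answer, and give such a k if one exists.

k = 12

Scanning upward from k = 4 gives 61, 68, 75, 82, 89, 96, 103, 110, none divisible by 13. Try k = 12: 7·12 + 33 = 117 = 9·13, which is divisible by 13.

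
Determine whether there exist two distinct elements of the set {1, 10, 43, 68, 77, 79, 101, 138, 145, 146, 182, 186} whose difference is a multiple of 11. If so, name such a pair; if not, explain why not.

Reduce each element mod 11: 1↦1, 10↦10, 43↦10, 68↦2, 77↦0, 79↦2, 101↦2, 138↦6, 145↦2, 146↦3, 182↦6, 186↦10. The residue 10 repeats (at 10 and 43), and 43 − 10 = 33 = 3·11.

10 and 43 are such a pair.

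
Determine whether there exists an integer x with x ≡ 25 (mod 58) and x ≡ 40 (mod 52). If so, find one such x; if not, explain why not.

Both moduli are multiples of 2 = gcd(58, 52), so any solution would satisfy x ≡ 25 and x ≡ 40 modulo 2 simultaneously.
These are incompatible: 25 − 40 = -15 is not divisible by 2.
Therefore no such x exists.

No, no such integer exists.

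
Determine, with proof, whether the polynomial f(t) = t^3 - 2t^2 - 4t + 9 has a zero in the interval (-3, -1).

Yes, f has a root in the interval.

f(-3) = -24 and f(-1) = 10, which have opposite signs.
f is continuous everywhere (it is a polynomial), in particular on [-3, -1].
By the Intermediate Value Theorem, f takes the value 0 somewhere in the open interval.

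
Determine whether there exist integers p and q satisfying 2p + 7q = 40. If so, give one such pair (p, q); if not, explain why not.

Since gcd(2, 7) = 1, every integer is an integer combination of 2 and 7.
Dividing repeatedly: 7 = 3·2 + 1, 2 = 2·1 + 0.
Unwinding: 1 = 7 − 3·2, i.e. 2·(-3) + 7·1 = 1.
Scaling by 40 gives the particular solution (p, q) = (-120, 40).
The general solution is p = -120 + 7k, q = 40 − 2k; taking k = 18 gives the smaller pair p = 6, q = 4.
Indeed 2·6 + 7·4 = 12 + 28 = 40.

p = 6, q = 4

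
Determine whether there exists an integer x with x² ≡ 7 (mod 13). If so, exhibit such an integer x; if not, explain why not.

There is no such integer.

Squares mod 13 repeat after x = 6 (as (−x)² = x²); for x = 0..6 they are 0, 1, 4, 9, 3, 12, 10.
The set of squares mod 13 is therefore {0, 1, 3, 4, 9, 10, 12}, which does not contain 7.
Hence no integer x has x² ≡ 7 (mod 13).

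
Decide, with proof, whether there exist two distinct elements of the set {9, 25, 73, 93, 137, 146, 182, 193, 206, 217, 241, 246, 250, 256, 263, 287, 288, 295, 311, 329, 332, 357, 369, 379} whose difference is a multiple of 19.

Yes: 9 and 256.

Reduce each element mod 19: 9↦9, 25↦6, 73↦16, 93↦17, 137↦4, 146↦13, 182↦11, 193↦3, 206↦16, 217↦8, 241↦13, 246↦18, 250↦3, 256↦9, 263↦16, 287↦2, 288↦3, 295↦10, 311↦7, 329↦6, 332↦9, 357↦15, 369↦8, 379↦18. The residue 9 repeats (at 9 and 256), and 256 − 9 = 247 = 13·19.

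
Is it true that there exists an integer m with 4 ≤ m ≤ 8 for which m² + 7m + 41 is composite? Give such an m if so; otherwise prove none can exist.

At m = 4: 4² + 7·4 + 41 = 85 = 5·17, which is composite.

m = 4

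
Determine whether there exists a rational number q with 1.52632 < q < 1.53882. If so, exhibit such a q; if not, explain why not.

Scale by 13: the interval becomes (19.84216, 20.00466), which contains the integer 20.
Hence 20/13 is a rational number with 1.52632 < 20/13 < 1.53882.

q = 20/13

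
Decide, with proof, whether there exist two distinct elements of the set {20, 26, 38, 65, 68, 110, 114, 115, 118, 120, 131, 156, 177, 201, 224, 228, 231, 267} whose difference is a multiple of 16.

20 mod 16 = 4 and 68 mod 16 = 4, so 68 − 20 = 48 = 3·16.

The pair (20, 68) works.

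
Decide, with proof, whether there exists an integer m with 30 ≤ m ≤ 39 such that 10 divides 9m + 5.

m = 35

For m = 30, 31, …, 34 the values 275, 284, 293, 302, 311 are not multiples of 10. At m = 35 we get 9·35 + 5 = 320, and 320 = 10·32.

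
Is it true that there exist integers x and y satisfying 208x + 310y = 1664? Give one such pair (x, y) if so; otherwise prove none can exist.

x = 8, y = 0

Since gcd(208, 310) = 2 and 1664 = 2·832, Bézout's identity guarantees a solution.
Dividing through by 2 reduces the equation to 104x + 155y = 832.
Run the Euclidean algorithm on 155 and 104: 155 = 1·104 + 51, 104 = 2·51 + 2, 51 = 25·2 + 1, 2 = 2·1 + 0.
Working back up the chain: 1 = 51 − 25·2 = 51 − 25·(104 − 2·51) = −25·104 + 51·51 = −25·104 + 51·(155 − 1·104) = 51·155 − 76·104. So 104·(-76) + 155·51 = 1.
Times 832: 104·(-63232) + 155·42432 = 832, so (-63232, 42432) solves it.
Shifting by a multiple of (155, −104) keeps it a solution: x = -63232 + 408·155 = 8, y = 42432 − 408·104 = 0.
Check: 208·8 + 310·0 = 1664 + 0 = 1664. ✓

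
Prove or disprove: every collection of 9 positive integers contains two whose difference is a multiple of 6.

Yes.

There are exactly 6 possible remainders on division by 6.
Since 9 > 6, two of the 9 integers must share a residue class by the pigeonhole principle; call them a and b.
Their difference a − b is then a multiple of 6.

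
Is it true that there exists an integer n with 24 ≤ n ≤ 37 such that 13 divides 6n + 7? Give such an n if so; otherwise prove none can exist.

n = 27

n = 27 works, since 6·27 + 7 = 169 = 13·13.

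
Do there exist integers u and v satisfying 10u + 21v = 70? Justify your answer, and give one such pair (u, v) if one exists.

u = 7, v = 0

10 and 21 are coprime, so 10u + 21v ranges over all of ℤ.
Dividing repeatedly: 21 = 2·10 + 1, 10 = 10·1 + 0.
Back-substituting, 1 = 21 − 2·10; that is, 10·(-2) + 21·1 = 1.
Multiplying through by 70: u = (-2)·70 = -140, v = 1·70 = 70 is a solution.
The general solution is u = -140 + 21k, v = 70 − 10k; taking k = 7 gives the smaller pair u = 7, v = 0.
Indeed 10·7 + 21·0 = 70 + 0 = 70.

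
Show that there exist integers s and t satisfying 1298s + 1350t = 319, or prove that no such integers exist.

There are no such integers.

gcd(1298, 1350) = 2, so every integer of the form 1298s + 1350t is a multiple of 2.
But 319 = 2·159 + 1, so 2 ∤ 319.
Hence no integers s, t satisfy the equation.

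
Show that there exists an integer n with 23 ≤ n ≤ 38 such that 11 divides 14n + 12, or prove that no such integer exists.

n = 29

Try n = 29: 14·29 + 12 = 418 = 38·11, which is divisible by 11.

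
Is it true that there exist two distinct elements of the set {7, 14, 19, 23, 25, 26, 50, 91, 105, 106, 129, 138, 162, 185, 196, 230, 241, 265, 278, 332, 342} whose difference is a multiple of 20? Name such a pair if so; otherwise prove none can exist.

Reduce each element mod 20: 7↦7, 14↦14, 19↦19, 23↦3, 25↦5, 26↦6, 50↦10, 91↦11, 105↦5, 106↦6, 129↦9, 138↦18, 162↦2, 185↦5, 196↦16, 230↦10, 241↦1, 265↦5, 278↦18, 332↦12, 342↦2. The residue 5 repeats (at 25 and 105), and 105 − 25 = 80 = 4·20.

Yes: 25 and 105.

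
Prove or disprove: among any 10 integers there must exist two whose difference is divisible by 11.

No; for instance {51, 52, 53, 54, 55, 56, 57, 58, 59, 60} is a counterexample.

Take the 10 consecutive integers 51, 52, …, 60: their residues mod 11 are all distinct because 10 ≤ 11.
No two share a residue, so no pair has difference divisible by 11; the claim fails for this set.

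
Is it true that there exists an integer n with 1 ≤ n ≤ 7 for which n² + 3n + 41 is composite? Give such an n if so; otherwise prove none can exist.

At n = 6: 6² + 3·6 + 41 = 95 = 5·19, which is composite.

n = 6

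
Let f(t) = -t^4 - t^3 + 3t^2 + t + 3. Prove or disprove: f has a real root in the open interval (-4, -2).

Yes, f has a root in the interval.

f(-4) = -145 and f(-2) = 5, which have opposite signs.
f is continuous everywhere (it is a polynomial), in particular on [-4, -2].
By the Intermediate Value Theorem f must vanish at some point of (-4, -2).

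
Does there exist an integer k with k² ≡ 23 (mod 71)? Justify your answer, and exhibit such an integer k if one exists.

Apply Euler's criterion with the prime 71: 23 is a quadratic residue iff 23^35 ≡ 1 (mod 71), and a non-residue iff it is ≡ −1.
Squaring successively (mod 71): 23^2 = 529 ≡ 32; 23^4 ≡ 32² = 1024 ≡ 30; 23^8 ≡ 30² = 900 ≡ 48; 23^16 ≡ 48² = 2304 ≡ 32; 23^32 ≡ 32² = 1024 ≡ 30.
Since 35 = 32 + 2 + 1, 23^35 ≡ 30 · 32 · 23; multiplying out mod 71: 30·32 = 960 ≡ 37, then 37·23 = 851 ≡ 70. Thus 23^35 ≡ 70 ≡ −1 (mod 71).
By Euler's criterion 23 is a quadratic non-residue mod 71: no k satisfies k² ≡ 23 (mod 71).

No such integer exists.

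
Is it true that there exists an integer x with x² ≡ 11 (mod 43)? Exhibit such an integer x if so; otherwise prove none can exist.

Take x = 22. Then 22² = 484 = 11·43 + 11, so 22² ≡ 11 (mod 43).

x = 22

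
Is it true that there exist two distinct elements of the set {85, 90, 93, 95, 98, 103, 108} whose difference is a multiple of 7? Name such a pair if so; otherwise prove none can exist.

There is no such pair.

Two integers differ by a multiple of 7 exactly when they have the same residue mod 7. The residues are 85↦1, 90↦6, 93↦2, 95↦4, 98↦0, 103↦5, 108↦3.
No residue repeats among the 7 elements, so no pair has difference ≡ 0 (mod 7).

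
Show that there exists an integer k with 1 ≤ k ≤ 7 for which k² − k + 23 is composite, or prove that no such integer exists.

k = 2

At k = 2: 2² − 2 + 23 = 25 = 5·5, which is composite.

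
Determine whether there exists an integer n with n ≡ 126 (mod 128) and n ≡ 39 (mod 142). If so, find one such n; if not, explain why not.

gcd(128, 142) = 2. If n ≡ 126 (mod 128) and n ≡ 39 (mod 142), then n ≡ 126 (mod 2) and n ≡ 39 (mod 2).
But 126 mod 2 = 0 while 39 mod 2 = 1, a contradiction.
Hence the system has no solution.

No, no such integer exists.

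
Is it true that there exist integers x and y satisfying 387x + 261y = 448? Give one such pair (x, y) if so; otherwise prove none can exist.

gcd(387, 261) = 9, so every integer of the form 387x + 261y is a multiple of 9.
But 448 is not a multiple of 9 (it leaves remainder 7).
Hence no integers x, y satisfy the equation.

No such integers exist.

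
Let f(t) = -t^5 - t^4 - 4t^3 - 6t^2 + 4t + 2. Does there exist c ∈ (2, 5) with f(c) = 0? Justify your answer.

f(2) = -94 and f(5) = -4378, both negative, so a sign-change argument is unavailable; we show f keeps this sign on the whole interval.
Substitute t = 2 + u, where 0 < u < 3 on the interval. Expanding, f(2 + u) = -u^5 - 11u^4 - 52u^3 - 134u^2 - 180u - 94.
All 6 nonzero coefficients of this polynomial in u are negative; hence for u > 0 the value is a sum of negative terms (the constant -94 among them).
So f is strictly negative on (2, 5); no root exists in the interval.

No.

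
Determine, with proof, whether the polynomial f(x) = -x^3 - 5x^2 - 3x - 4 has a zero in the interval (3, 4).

The endpoint values f(3) = -85 and f(4) = -160 are both negative. Claim: f(x) < 0 for every x in (3, 4).
Shift to the endpoint 3: with x = 3 + u (0 < u < 1), one computes f(3 + u) = -u^3 - 14u^2 - 60u - 85.
All 4 nonzero coefficients of this polynomial in u are negative; hence for u > 0 the value is a sum of negative terms (the constant -85 among them).
So f is strictly negative on (3, 4); no root exists in the interval.

No.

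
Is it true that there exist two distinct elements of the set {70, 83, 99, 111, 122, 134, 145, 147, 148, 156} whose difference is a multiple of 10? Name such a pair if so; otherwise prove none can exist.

There is no such pair.

Residues mod 10: 70↦0, 83↦3, 99↦9, 111↦1, 122↦2, 134↦4, 145↦5, 147↦7, 148↦8, 156↦6.
No residue repeats among the 10 elements, so no pair has difference ≡ 0 (mod 10).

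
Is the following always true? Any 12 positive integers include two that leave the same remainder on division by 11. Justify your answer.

Yes.

Partition the integers by their residue mod 11; there are 11 classes.
Placing 12 integers into 11 classes, some class receives at least two — say a and b.
So a and b have equal remainders mod 11, which is exactly what was to be shown.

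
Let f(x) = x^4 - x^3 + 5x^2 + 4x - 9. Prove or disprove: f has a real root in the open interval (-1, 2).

f(-1) = -6 and f(2) = 27, which have opposite signs.
Since f is a polynomial it is continuous on [-1, 2].
By the Intermediate Value Theorem, f takes the value 0 somewhere in the open interval.

Yes, f has a root in the interval.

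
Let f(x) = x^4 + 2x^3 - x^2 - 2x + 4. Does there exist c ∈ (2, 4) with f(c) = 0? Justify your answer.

The endpoint values f(2) = 28 and f(4) = 364 are both positive. Claim: f(x) > 0 for every x in (2, 4).
Substitute x = 2 + u, where 0 < u < 2 on the interval. Expanding, f(2 + u) = u^4 + 10u^3 + 35u^2 + 50u + 28.
The nonzero coefficients here are all positive, so for u > 0 every term is positive (or zero), and the constant term 28 is strictly positive.
Therefore f(x) > 0 throughout (2, 4), and f has no zero there.

No.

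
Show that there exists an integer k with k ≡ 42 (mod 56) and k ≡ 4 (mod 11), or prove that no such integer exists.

gcd(56, 11) = 1, so the Chinese Remainder Theorem guarantees exactly one residue class mod 616 satisfying both.
Write k = 42 + 56t and require 42 + 56t ≡ 4 (mod 11), i.e. 56t ≡ 6 (mod 11).
56 ≡ 1 (mod 11), so this reads 1t ≡ 6 (mod 11). So t ≡ 6 (mod 11).
Taking t = 6 gives k = 42 + 56·6 = 378.
Verify: 378 = 6·56 + 42 and 378 = 34·11 + 4. ✓

k = 378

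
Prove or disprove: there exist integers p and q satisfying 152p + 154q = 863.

Any value of 152p + 154q is a multiple of gcd(152, 154) = 2.
But 863 = 2·431 + 1, so 2 ∤ 863.
So the equation is unsolvable over ℤ.

No, no such integers exist.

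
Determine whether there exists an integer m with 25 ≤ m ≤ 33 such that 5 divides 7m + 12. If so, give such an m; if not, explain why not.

m = 29

For m = 25, 26, 27, 28 the values 187, 194, 201, 208 are not multiples of 5. At m = 29 we get 7·29 + 12 = 215, and 215 = 5·43.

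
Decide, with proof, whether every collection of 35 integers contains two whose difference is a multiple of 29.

There are exactly 29 possible remainders on division by 29.
With 35 integers and only 29 classes, the pigeonhole principle forces two of them, say a and b, into the same class.
Then a ≡ b (mod 29), i.e. 29 ∣ (a − b).

Yes.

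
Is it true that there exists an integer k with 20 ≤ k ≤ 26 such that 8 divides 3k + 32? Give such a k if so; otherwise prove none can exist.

k = 24

Try k = 24: 3·24 + 32 = 104 = 13·8, which is divisible by 8.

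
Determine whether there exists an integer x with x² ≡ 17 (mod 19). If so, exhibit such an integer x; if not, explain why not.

x = 13

Take x = 13. Then 13² = 169 = 8·19 + 17, so 13² ≡ 17 (mod 19).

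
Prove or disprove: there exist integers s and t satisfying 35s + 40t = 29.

No such integers exist.

gcd(35, 40) = 5, so every integer of the form 35s + 40t is a multiple of 5.
But 29 is not a multiple of 5 (it leaves remainder 4).
Hence no integers s, t satisfy the equation.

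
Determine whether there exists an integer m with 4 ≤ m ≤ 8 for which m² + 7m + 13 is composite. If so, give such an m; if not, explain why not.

m = 4

At m = 4: 4² + 7·4 + 13 = 57 = 3·19, which is composite.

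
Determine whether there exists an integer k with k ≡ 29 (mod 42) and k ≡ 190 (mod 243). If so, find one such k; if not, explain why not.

Both moduli are multiples of 3 = gcd(42, 243), so any solution would satisfy k ≡ 29 and k ≡ 190 modulo 3 simultaneously.
But 29 mod 3 = 2 while 190 mod 3 = 1, a contradiction.
Hence the system has no solution.

There is no such integer.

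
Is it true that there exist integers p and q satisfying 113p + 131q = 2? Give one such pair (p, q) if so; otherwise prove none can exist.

113 and 131 are coprime, so 113p + 131q ranges over all of ℤ.
Dividing repeatedly: 131 = 1·113 + 18, 113 = 6·18 + 5, 18 = 3·5 + 3, 5 = 1·3 + 2, 3 = 1·2 + 1, 2 = 2·1 + 0.
Working back up the chain: 1 = 3 − 1·2 = 3 − (5 − 1·3) = −5 + 2·3 = −5 + 2·(18 − 3·5) = 2·18 − 7·5 = 2·18 − 7·(113 − 6·18) = −7·113 + 44·18 = −7·113 + 44·(131 − 1·113) = 44·131 − 51·113. So 113·(-51) + 131·44 = 1.
Times 2: 113·(-102) + 131·88 = 2, so (-102, 88) solves it.
Adding 1·131 to p and subtracting 1·113 from q gives the tidier solution (29, -25).
Indeed 113·29 + 131·(-25) = 3277 − 3275 = 2.

p = 29, q = -25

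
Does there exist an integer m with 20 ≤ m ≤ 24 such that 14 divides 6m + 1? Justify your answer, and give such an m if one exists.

No such integer m in that range exists.

For m = 20, 21, …, 24 the values of 6m + 1 modulo 14 are 9, 1, 7, 13, 5 respectively.
None is 0, so 14 never divides 6m + 1 on this range.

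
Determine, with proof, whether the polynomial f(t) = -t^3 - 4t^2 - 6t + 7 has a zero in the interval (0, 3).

f(0) = 7 and f(3) = -74, which have opposite signs.
Since f is a polynomial it is continuous on [0, 3].
By the Intermediate Value Theorem f must vanish at some point of (0, 3).

Such a root exists.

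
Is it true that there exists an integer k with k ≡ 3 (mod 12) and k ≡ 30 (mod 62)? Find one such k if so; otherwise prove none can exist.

Reduce both congruences modulo 2, which divides 12 and 62: they say k ≡ 3 (mod 2) and k ≡ 30 (mod 2).
These are incompatible: 3 − 30 = -27 is not divisible by 2.
Therefore no such k exists.

No such integer exists.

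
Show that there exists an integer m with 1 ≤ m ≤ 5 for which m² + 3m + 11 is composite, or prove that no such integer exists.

At m = 1: 1² + 3·1 + 11 = 15 = 3·5, which is composite.

m = 1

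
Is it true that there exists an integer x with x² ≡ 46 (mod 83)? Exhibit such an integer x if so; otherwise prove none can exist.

83 is prime, so by Euler's criterion 46 is a square mod 83 iff 46^((83−1)/2) = 46^41 ≡ 1 (mod 83).
Repeated squaring mod 83: 46^2 = 2116 ≡ 41; 46^4 ≡ 41² = 1681 ≡ 21; 46^8 ≡ 21² = 441 ≡ 26; 46^16 ≡ 26² = 676 ≡ 12; 46^32 ≡ 12² = 144 ≡ 61.
Since 41 = 32 + 8 + 1, 46^41 ≡ 61 · 26 · 46; multiplying out mod 83: 61·26 = 1586 ≡ 9, then 9·46 = 414 ≡ 82. Thus 46^41 ≡ 82 ≡ −1 (mod 83).
The value −1 means 46 is a non-residue modulo 83, so x² ≡ 46 (mod 83) is impossible.

No, no such integer exists.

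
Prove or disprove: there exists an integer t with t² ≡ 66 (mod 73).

No such integer exists.

Apply Euler's criterion with the prime 73: 66 is a quadratic residue iff 66^36 ≡ 1 (mod 73), and a non-residue iff it is ≡ −1.
Squaring successively (mod 73): 66^2 = 4356 ≡ 49; 66^4 ≡ 49² = 2401 ≡ 65; 66^8 ≡ 65² = 4225 ≡ 64; 66^16 ≡ 64² = 4096 ≡ 8; 66^32 ≡ 8² = 64 ≡ 64.
Since 36 = 32 + 4, 66^36 ≡ 64 · 65; multiplying out mod 73: 64·65 = 4160 ≡ 72. Thus 66^36 ≡ 72 ≡ −1 (mod 73).
By Euler's criterion 66 is a quadratic non-residue mod 73: no t satisfies t² ≡ 66 (mod 73).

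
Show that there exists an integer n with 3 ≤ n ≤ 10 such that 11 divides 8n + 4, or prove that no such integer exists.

Try n = 5: 8·5 + 4 = 44 = 4·11, which is divisible by 11.

n = 5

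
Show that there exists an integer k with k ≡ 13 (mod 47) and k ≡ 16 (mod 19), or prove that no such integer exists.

k = 624

gcd(47, 19) = 1, so the Chinese Remainder Theorem guarantees exactly one residue class mod 893 satisfying both.
Write k = 13 + 47t and require 13 + 47t ≡ 16 (mod 19), i.e. 47t ≡ 3 (mod 19).
47 ≡ 9 (mod 19), so this reads 9t ≡ 3 (mod 19). Since 9·17 = 153 = 8·19 + 1, the inverse of 9 mod 19 is 17.
Therefore t ≡ 17·3 = 51 ≡ 13 (mod 19).
Taking t = 13 gives k = 13 + 47·13 = 624.
Check: 624 mod 47 = 13, 624 mod 19 = 16. ✓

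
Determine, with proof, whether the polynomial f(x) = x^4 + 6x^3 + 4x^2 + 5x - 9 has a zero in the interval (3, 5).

f(3) = 285 and f(5) = 1491, both positive, so a sign-change argument is unavailable; we show f keeps this sign on the whole interval.
Substitute x = 3 + u, where 0 < u < 2 on the interval. Expanding, f(3 + u) = u^4 + 18u^3 + 112u^2 + 299u + 285.
The nonzero coefficients here are all positive, so for u > 0 every term is positive (or zero), and the constant term 285 is strictly positive.
So f is strictly positive on (3, 5); no root exists in the interval.

f has no root in that interval.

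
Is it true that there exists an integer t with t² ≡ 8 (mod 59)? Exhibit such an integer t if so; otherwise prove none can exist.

59 is prime, so by Euler's criterion 8 is a square mod 59 iff 8^((59−1)/2) = 8^29 ≡ 1 (mod 59).
Repeated squaring mod 59: 8^2 = 64 ≡ 5; 8^4 ≡ 5² = 25 ≡ 25; 8^8 ≡ 25² = 625 ≡ 35; 8^16 ≡ 35² = 1225 ≡ 45.
Since 29 = 16 + 8 + 4 + 1, 8^29 ≡ 45 · 35 · 25 · 8; multiplying out mod 59: 45·35 = 1575 ≡ 41, then 41·25 = 1025 ≡ 22, then 22·8 = 176 ≡ 58. Thus 8^29 ≡ 58 ≡ −1 (mod 59).
By Euler's criterion 8 is a quadratic non-residue mod 59: no t satisfies t² ≡ 8 (mod 59).

No such integer exists.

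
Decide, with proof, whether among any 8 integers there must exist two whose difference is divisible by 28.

Try 8 consecutive integers, 42, 43, …, 49. Their remainders mod 28 are 14, 15, 16, 17, 18, 19, 20, 21 — pairwise different, as any 8 ≤ 28 consecutive integers have distinct residues.
Any two of them differ by at most 7 < 28 and by at least 1, so no difference is a multiple of 28.

No, the set {42, 43, 44, 45, 46, 47, 48, 49} is a counterexample.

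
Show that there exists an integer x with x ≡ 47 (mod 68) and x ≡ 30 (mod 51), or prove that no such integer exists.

x = 183

gcd(68, 51) = 17. A simultaneous solution exists iff 47 ≡ 30 (mod 17); here 47 mod 17 = 13 = 30 mod 17, so it does.
List candidates x ≡ 47 (mod 68): 47, 115, 183. Modulo 51 these are 47, 13, 30; 183 gives 30 as required.
Verify: 183 = 2·68 + 47 and 183 = 3·51 + 30. ✓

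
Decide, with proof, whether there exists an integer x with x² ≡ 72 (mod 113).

x = 80

x = 80 works: 80² = 6400, and 6400 − 72 = 6328 = 56·113.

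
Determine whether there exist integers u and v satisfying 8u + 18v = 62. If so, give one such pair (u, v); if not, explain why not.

Since gcd(8, 18) = 2 and 62 = 2·31, Bézout's identity guarantees a solution.
Dividing through by 2 reduces the equation to 4u + 9v = 31.
Run the Euclidean algorithm on 9 and 4: 9 = 2·4 + 1, 4 = 4·1 + 0.
Back-substituting, 1 = 9 − 2·4; that is, 4·(-2) + 9·1 = 1.
Times 31: 4·(-62) + 9·31 = 31, so (-62, 31) solves it.
Shifting by a multiple of (9, −4) keeps it a solution: u = -62 + 7·9 = 1, v = 31 − 7·4 = 3.
Indeed 8·1 + 18·3 = 8 + 54 = 62.

u = 1, v = 3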